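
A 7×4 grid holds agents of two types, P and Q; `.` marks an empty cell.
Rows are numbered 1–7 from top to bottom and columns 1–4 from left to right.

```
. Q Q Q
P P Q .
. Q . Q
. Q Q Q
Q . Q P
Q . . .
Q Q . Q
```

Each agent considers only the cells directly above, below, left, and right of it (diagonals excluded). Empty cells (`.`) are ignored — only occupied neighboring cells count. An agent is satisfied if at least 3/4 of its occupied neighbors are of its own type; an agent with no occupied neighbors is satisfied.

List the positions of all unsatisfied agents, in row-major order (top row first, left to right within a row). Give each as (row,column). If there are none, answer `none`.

(1,2), (2,2), (2,3), (3,2), (4,4), (5,3), (5,4)

Row 1: (1,2)Q 1/2 not · (1,3)Q 3/3 satisfied · (1,4)Q 1/1 satisfied
Row 2: (2,1)P 1/1 satisfied · (2,2)P 1/4 not · (2,3)Q 1/2 not
Row 3: (3,2)Q 1/2 not · (3,4)Q 1/1 satisfied
Row 4: (4,2)Q 2/2 satisfied · (4,3)Q 3/3 satisfied · (4,4)Q 2/3 not
Row 5: (5,1)Q 1/1 satisfied · (5,3)Q 1/2 not · (5,4)P 0/2 not
Row 6: (6,1)Q 2/2 satisfied
Row 7: (7,1)Q 2/2 satisfied · (7,2)Q 1/1 satisfied · (7,4)Q 0/0 satisfied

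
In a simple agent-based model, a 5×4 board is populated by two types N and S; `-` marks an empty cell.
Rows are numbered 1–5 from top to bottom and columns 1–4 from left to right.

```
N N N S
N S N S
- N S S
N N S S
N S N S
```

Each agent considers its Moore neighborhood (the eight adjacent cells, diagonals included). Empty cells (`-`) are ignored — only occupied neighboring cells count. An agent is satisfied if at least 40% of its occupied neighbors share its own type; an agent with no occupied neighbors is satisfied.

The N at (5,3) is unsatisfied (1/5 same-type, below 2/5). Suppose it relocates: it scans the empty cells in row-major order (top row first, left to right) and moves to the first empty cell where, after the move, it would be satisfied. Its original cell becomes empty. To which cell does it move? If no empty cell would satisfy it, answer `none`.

Vacating (5,3). Empty cells in order:
  (3,1): 4/5 same-type → satisfied — stop here.

(3,1)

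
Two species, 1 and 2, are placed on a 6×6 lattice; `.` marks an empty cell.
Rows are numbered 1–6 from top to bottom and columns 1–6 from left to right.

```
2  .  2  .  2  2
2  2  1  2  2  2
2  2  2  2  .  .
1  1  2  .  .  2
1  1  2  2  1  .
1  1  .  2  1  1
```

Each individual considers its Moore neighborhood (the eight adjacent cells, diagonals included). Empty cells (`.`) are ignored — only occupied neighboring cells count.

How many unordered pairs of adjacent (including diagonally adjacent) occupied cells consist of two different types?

21

Scan each occupied cell's neighbors to the right and below (and the two forward diagonals) so each pair is counted once.
From row 1: 1 unlike of 11 pairs (running 1/11).
From row 2: 5 unlike of 16 pairs (running 6/27).
From row 3: 5 unlike of 11 pairs (running 11/38).
From row 4: 4 unlike of 11 pairs (running 15/49).
From row 5: 5 unlike of 15 pairs (running 20/64).
From row 6: 1 unlike of 3 pairs (running 21/67).
Total adjacent occupied pairs: 67; unlike-type pairs: 21.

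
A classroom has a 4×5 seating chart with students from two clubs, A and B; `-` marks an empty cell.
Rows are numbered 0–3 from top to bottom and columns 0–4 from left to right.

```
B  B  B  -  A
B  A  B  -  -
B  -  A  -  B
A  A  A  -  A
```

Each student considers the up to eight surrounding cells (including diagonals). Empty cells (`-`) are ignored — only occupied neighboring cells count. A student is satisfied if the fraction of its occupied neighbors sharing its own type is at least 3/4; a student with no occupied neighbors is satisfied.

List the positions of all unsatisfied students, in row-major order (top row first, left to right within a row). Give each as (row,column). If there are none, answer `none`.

(0,0)B 2/3 ✗
(0,1)B 4/5 ✓
(0,2)B 2/3 ✗
(0,4)A 0/0 ✓
(1,0)B 3/4 ✓
(1,1)A 1/7 ✗
(1,2)B 2/4 ✗
(2,0)B 1/4 ✗
(2,2)A 3/4 ✓
(2,4)B 0/1 ✗
(3,0)A 1/2 ✗
(3,1)A 3/4 ✓
(3,2)A 2/2 ✓
(3,4)A 0/1 ✗

(0,0), (0,2), (1,1), (1,2), (2,0), (2,4), (3,0), (3,4)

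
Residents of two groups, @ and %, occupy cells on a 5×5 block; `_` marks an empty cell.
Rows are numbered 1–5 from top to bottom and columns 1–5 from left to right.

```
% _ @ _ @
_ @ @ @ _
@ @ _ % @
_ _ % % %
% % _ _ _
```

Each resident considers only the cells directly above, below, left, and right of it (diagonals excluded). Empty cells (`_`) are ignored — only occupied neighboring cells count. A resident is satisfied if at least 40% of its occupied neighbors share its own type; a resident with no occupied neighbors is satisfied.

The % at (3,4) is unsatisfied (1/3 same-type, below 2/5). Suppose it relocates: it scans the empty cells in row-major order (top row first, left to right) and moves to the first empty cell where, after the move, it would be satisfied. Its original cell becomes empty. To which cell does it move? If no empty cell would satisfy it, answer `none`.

(4,1)

Vacating (3,4). Empty cells in order:
  (1,2): 1/3 same-type → still unsatisfied.
  (1,4): 0/3 same-type → still unsatisfied.
  (2,1): 1/3 same-type → still unsatisfied.
  (2,5): 0/3 same-type → still unsatisfied.
  (3,3): 1/3 same-type → still unsatisfied.
  (4,1): 1/2 same-type → satisfied — stop here.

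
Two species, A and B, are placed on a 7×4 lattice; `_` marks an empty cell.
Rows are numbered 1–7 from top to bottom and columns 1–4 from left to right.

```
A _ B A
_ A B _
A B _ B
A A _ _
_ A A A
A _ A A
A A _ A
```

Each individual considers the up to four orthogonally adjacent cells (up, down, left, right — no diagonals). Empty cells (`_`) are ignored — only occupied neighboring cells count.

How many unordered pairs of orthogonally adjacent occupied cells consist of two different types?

5

Scan each occupied cell's neighbors to the right and below so each pair is counted once.
From row 1: 1 unlike of 2 pairs (running 1/2).
From row 2: 2 unlike of 2 pairs (running 3/4).
From row 3: 2 unlike of 3 pairs (running 5/7).
From row 4: 0 unlike of 2 pairs (running 5/9).
From row 5: 0 unlike of 4 pairs (running 5/13).
From row 6: 0 unlike of 3 pairs (running 5/16).
From row 7: 0 unlike of 1 pairs (running 5/17).
Total adjacent occupied pairs: 17; unlike-type pairs: 5.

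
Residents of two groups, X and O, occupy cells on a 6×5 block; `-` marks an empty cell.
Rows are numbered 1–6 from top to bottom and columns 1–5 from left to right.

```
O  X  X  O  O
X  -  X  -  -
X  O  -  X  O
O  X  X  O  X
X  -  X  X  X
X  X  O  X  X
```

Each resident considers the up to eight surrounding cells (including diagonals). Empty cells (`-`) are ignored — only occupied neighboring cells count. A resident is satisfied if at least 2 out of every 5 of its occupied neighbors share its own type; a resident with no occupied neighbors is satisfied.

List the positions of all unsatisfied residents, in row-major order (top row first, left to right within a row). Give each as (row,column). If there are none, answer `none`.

(1,1), (1,4), (3,2), (3,5), (4,1), (4,4), (6,3)

(1,1)O 0/2 not
(1,2)X 3/4 satisfied
(1,3)X 2/3 satisfied
(1,4)O 1/3 not
(1,5)O 1/1 satisfied
(2,1)X 2/4 satisfied
(2,3)X 3/5 satisfied
(3,1)X 2/4 satisfied
(3,2)O 1/6 not
(3,4)X 3/5 satisfied
(3,5)O 1/3 not
(4,1)O 1/4 not
(4,2)X 4/6 satisfied
(4,3)X 4/6 satisfied
(4,4)O 1/7 not
(4,5)X 3/5 satisfied
(5,1)X 3/4 satisfied
(5,3)X 5/7 satisfied
(5,4)X 6/8 satisfied
(5,5)X 4/5 satisfied
(6,1)X 2/2 satisfied
(6,2)X 3/4 satisfied
(6,3)O 0/4 not
(6,4)X 4/5 satisfied
(6,5)X 3/3 satisfied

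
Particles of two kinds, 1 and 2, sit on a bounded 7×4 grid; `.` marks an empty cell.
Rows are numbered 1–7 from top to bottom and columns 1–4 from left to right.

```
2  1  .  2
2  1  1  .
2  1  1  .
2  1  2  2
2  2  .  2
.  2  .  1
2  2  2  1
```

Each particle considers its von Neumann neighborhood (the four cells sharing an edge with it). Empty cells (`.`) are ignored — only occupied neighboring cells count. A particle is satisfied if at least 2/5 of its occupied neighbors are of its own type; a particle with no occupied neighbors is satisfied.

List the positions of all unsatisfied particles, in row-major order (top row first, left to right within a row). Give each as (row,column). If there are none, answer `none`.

(4,2), (4,3)

Row 1: (1,1)2 1/2 ok · (1,2)1 1/2 ok · (1,4)2 0/0 ok
Row 2: (2,1)2 2/3 ok · (2,2)1 3/4 ok · (2,3)1 2/2 ok
Row 3: (3,1)2 2/3 ok · (3,2)1 3/4 ok · (3,3)1 2/3 ok
Row 4: (4,1)2 2/3 ok · (4,2)1 1/4 unhappy · (4,3)2 1/3 unhappy · (4,4)2 2/2 ok
Row 5: (5,1)2 2/2 ok · (5,2)2 2/3 ok · (5,4)2 1/2 ok
Row 6: (6,2)2 2/2 ok · (6,4)1 1/2 ok
Row 7: (7,1)2 1/1 ok · (7,2)2 3/3 ok · (7,3)2 1/2 ok · (7,4)1 1/2 ok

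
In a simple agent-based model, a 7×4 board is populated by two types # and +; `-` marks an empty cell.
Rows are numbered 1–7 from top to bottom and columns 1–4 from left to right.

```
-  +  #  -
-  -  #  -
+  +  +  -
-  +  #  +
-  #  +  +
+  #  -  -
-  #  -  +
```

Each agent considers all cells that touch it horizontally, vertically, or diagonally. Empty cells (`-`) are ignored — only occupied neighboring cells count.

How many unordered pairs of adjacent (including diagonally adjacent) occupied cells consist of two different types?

Scan each occupied cell's neighbors to the right and below (and the two forward diagonals) so each pair is counted once.
Row 1: +(1,2)–#(1,3)≠ +(1,2)–#(2,3)≠ #(1,3)–#(2,3)=  → 2/3 unlike.
Row 2: #(2,3)–+(3,3)≠ #(2,3)–+(3,2)≠  → 2/2 unlike.
Row 3: +(3,1)–+(3,2)= +(3,1)–+(4,2)= +(3,2)–+(3,3)= +(3,2)–+(4,2)= +(3,2)–#(4,3)≠ +(3,3)–#(4,3)≠ +(3,3)–+(4,4)= +(3,3)–+(4,2)=  → 2/8 unlike.
Row 4: +(4,2)–#(4,3)≠ +(4,2)–#(5,2)≠ +(4,2)–+(5,3)= #(4,3)–+(4,4)≠ #(4,3)–+(5,3)≠ #(4,3)–+(5,4)≠ #(4,3)–#(5,2)= +(4,4)–+(5,4)= +(4,4)–+(5,3)=  → 5/9 unlike.
Row 5: #(5,2)–+(5,3)≠ #(5,2)–#(6,2)= #(5,2)–+(6,1)≠ +(5,3)–+(5,4)= +(5,3)–#(6,2)≠  → 3/5 unlike.
Row 6: +(6,1)–#(6,2)≠ +(6,1)–#(7,2)≠ #(6,2)–#(7,2)=  → 2/3 unlike.
Total adjacent occupied pairs: 30; unlike-type pairs: 16.

16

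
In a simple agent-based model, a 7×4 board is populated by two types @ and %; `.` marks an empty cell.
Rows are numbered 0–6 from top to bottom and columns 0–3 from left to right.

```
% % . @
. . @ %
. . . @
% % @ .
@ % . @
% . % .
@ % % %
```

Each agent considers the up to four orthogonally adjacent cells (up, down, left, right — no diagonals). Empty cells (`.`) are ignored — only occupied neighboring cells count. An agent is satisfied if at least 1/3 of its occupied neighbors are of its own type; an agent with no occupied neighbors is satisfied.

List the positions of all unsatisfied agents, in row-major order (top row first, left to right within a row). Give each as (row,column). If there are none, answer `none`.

Row 0: (0,0)% 1/1 ✓ · (0,1)% 1/1 ✓ · (0,3)@ 0/1 ✗
Row 1: (1,2)@ 0/1 ✗ · (1,3)% 0/3 ✗
Row 2: (2,3)@ 0/1 ✗
Row 3: (3,0)% 1/2 ✓ · (3,1)% 2/3 ✓ · (3,2)@ 0/1 ✗
Row 4: (4,0)@ 0/3 ✗ · (4,1)% 1/2 ✓ · (4,3)@ 0/0 ✓
Row 5: (5,0)% 0/2 ✗ · (5,2)% 1/1 ✓
Row 6: (6,0)@ 0/2 ✗ · (6,1)% 1/2 ✓ · (6,2)% 3/3 ✓ · (6,3)% 1/1 ✓

(0,3), (1,2), (1,3), (2,3), (3,2), (4,0), (5,0), (6,0)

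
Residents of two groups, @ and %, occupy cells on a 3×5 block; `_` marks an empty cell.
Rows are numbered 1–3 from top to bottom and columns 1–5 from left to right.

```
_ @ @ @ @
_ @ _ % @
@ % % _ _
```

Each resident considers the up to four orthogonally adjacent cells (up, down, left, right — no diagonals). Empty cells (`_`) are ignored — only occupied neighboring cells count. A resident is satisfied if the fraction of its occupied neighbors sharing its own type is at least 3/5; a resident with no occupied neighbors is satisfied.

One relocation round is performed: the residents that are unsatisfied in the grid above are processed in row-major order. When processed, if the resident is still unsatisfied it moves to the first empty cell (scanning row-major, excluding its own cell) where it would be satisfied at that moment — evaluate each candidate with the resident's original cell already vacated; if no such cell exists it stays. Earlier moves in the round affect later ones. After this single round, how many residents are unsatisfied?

0

Initially unsatisfied (in order): (2,2), (2,4), (2,5), (3,1), (3,2).
  (2,2) → (1,1).
  (2,4) → (3,4).
  (2,5): now satisfied by earlier moves; stays.
  (3,1) → (2,1).
  (3,2): now satisfied by earlier moves; stays.
Resulting grid:
@ @ @ @ @
@ _ _ _ @
_ % % % _
All satisfied now.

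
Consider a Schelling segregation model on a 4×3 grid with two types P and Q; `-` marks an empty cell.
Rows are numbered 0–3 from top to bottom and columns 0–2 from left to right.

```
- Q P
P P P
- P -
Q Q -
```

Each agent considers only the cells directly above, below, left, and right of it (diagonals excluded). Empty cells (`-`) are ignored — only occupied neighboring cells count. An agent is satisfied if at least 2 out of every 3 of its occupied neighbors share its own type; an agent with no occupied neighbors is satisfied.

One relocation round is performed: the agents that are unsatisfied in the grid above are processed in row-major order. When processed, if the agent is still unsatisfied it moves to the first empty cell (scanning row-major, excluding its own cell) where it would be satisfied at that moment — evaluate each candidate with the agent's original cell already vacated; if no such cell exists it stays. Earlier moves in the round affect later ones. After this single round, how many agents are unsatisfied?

Initially unsatisfied (in order): (0,1), (0,2), (2,1), (3,1).
  (0,1) → (3,2).
  (0,2): now satisfied by earlier moves; stays.
  (2,1) → (0,0).
  (3,1): now satisfied by earlier moves; stays.
Resulting grid:
P - P
P P P
- - -
Q Q Q
All satisfied now.

0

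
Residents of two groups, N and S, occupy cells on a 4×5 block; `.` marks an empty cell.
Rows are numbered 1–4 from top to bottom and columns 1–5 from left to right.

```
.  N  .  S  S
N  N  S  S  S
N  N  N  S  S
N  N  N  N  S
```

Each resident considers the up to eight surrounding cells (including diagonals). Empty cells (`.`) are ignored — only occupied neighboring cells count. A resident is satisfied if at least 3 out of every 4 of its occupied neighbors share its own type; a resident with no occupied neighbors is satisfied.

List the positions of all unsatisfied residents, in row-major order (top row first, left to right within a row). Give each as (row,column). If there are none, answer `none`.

Row 1: (1,2)N 2/3 unhappy · (1,4)S 4/4 ok · (1,5)S 3/3 ok
Row 2: (2,1)N 4/4 ok · (2,2)N 5/6 ok · (2,3)S 3/7 unhappy · (2,4)S 6/7 ok · (2,5)S 5/5 ok
Row 3: (3,1)N 5/5 ok · (3,2)N 7/8 ok · (3,3)N 5/8 unhappy · (3,4)S 5/8 unhappy · (3,5)S 4/5 ok
Row 4: (4,1)N 3/3 ok · (4,2)N 5/5 ok · (4,3)N 4/5 ok · (4,4)N 2/5 unhappy · (4,5)S 2/3 unhappy

(1,2), (2,3), (3,3), (3,4), (4,4), (4,5)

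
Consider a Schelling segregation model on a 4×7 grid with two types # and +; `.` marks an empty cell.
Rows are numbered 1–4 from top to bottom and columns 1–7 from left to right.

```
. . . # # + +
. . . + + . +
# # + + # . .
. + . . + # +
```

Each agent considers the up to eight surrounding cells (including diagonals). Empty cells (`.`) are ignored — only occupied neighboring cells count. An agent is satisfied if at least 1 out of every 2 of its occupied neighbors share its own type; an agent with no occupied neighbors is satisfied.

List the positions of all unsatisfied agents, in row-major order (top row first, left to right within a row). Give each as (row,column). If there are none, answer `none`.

Row 1: (1,4)# 1/3 unhappy · (1,5)# 1/4 unhappy · (1,6)+ 3/4 ok · (1,7)+ 2/2 ok
Row 2: (2,4)+ 3/6 ok · (2,5)+ 3/6 ok · (2,7)+ 2/2 ok
Row 3: (3,1)# 1/2 ok · (3,2)# 1/3 unhappy · (3,3)+ 3/4 ok · (3,4)+ 4/5 ok · (3,5)# 1/5 unhappy
Row 4: (4,2)+ 1/3 unhappy · (4,5)+ 1/3 unhappy · (4,6)# 1/3 unhappy · (4,7)+ 0/1 unhappy

(1,4), (1,5), (3,2), (3,5), (4,2), (4,5), (4,6), (4,7)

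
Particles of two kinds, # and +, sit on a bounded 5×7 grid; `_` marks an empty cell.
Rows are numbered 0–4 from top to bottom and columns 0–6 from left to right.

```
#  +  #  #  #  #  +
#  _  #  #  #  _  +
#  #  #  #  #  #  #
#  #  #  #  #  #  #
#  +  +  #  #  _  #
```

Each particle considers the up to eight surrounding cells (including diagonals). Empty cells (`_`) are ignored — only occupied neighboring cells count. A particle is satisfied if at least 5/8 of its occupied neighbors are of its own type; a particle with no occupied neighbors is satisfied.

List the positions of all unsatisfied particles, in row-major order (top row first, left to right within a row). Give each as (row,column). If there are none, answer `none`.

(0,0)# 1/2 not
(0,1)+ 0/4 not
(0,2)# 3/4 satisfied
(0,3)# 5/5 satisfied
(0,4)# 4/4 satisfied
(0,5)# 2/4 not
(0,6)+ 1/2 not
(1,0)# 3/4 satisfied
(1,2)# 6/7 satisfied
(1,3)# 8/8 satisfied
(1,4)# 7/7 satisfied
(1,6)+ 1/4 not
(2,0)# 4/4 satisfied
(2,1)# 7/7 satisfied
(2,2)# 7/7 satisfied
(2,3)# 8/8 satisfied
(2,4)# 7/7 satisfied
(2,5)# 6/7 satisfied
(2,6)# 3/4 satisfied
(3,0)# 4/5 satisfied
(3,1)# 6/8 satisfied
(3,2)# 6/8 satisfied
(3,3)# 7/8 satisfied
(3,4)# 7/7 satisfied
(3,5)# 7/7 satisfied
(3,6)# 4/4 satisfied
(4,0)# 2/3 satisfied
(4,1)+ 1/5 not
(4,2)+ 1/5 not
(4,3)# 4/5 satisfied
(4,4)# 4/4 satisfied
(4,6)# 2/2 satisfied

(0,0), (0,1), (0,5), (0,6), (1,6), (4,1), (4,2)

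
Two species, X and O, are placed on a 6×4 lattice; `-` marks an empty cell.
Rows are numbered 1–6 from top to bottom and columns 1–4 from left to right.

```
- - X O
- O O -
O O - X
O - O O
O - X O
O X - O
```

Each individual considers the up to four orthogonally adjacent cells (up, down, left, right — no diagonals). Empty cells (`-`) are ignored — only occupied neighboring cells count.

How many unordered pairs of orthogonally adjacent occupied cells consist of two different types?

6

Scan each occupied cell's neighbors to the right and below so each pair is counted once.
From row 1: 2 unlike of 2 pairs (running 2/2).
From row 2: 0 unlike of 2 pairs (running 2/4).
From row 3: 1 unlike of 3 pairs (running 3/7).
From row 4: 1 unlike of 4 pairs (running 4/11).
From row 5: 1 unlike of 3 pairs (running 5/14).
From row 6: 1 unlike of 1 pairs (running 6/15).
Total adjacent occupied pairs: 15; unlike-type pairs: 6.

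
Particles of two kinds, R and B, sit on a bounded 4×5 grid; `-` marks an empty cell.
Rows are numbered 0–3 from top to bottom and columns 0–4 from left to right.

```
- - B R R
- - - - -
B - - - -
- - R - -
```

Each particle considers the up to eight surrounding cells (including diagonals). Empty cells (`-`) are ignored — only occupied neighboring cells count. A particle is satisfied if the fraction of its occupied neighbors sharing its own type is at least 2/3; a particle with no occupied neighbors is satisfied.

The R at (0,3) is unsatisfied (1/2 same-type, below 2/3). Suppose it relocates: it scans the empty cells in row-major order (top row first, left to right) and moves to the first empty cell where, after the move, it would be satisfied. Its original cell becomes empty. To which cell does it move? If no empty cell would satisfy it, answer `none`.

(0,0)

Vacating (0,3). Empty cells in order:
  (0,0): 0/0 same-type → satisfied — stop here.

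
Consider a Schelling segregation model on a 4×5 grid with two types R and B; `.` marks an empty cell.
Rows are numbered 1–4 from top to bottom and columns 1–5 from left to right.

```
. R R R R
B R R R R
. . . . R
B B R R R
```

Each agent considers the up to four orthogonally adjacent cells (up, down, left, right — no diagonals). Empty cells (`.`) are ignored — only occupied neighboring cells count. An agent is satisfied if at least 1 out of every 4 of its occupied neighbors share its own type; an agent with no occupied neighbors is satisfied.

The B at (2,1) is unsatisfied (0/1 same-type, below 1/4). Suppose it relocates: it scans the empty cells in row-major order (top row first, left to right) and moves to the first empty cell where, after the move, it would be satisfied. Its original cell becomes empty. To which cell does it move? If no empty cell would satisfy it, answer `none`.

(3,1)

Vacating (2,1). Empty cells in order:
  (1,1): 0/1 same-type → still unsatisfied.
  (3,1): 1/1 same-type → satisfied — stop here.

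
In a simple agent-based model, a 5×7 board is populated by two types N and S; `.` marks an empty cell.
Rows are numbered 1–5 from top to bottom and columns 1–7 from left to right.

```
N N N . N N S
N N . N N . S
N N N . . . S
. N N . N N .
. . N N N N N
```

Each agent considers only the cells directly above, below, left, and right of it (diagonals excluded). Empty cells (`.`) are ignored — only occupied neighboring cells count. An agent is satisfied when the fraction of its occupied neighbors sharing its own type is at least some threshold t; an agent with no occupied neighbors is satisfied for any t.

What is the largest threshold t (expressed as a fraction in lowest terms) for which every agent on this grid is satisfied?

Row 1: (1,1)N 2/2 · (1,2)N 3/3 · (1,3)N 1/1 · (1,5)N 2/2 · (1,6)N 1/2 · (1,7)S 1/2
Row 2: (2,1)N 3/3 · (2,2)N 3/3 · (2,4)N 1/1 · (2,5)N 2/2 · (2,7)S 2/2
Row 3: (3,1)N 2/2 · (3,2)N 4/4 · (3,3)N 2/2 · (3,7)S 1/1
Row 4: (4,2)N 2/2 · (4,3)N 3/3 · (4,5)N 2/2 · (4,6)N 2/2
Row 5: (5,3)N 2/2 · (5,4)N 2/2 · (5,5)N 3/3 · (5,6)N 3/3 · (5,7)N 1/1
The smallest same-type fraction is 1/2 at (1,6), which reduces to 1/2. Any threshold above that leaves this agent unsatisfied.

1/2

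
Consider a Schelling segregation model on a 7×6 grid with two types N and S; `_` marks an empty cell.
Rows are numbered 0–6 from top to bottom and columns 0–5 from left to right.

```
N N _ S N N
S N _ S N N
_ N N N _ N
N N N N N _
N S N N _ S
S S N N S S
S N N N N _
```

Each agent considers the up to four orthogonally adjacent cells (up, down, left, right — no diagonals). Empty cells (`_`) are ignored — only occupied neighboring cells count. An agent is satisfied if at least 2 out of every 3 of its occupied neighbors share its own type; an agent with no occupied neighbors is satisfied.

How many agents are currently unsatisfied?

(0,0)N 1/2 ✗
(0,1)N 2/2 ✓
(0,3)S 1/2 ✗
(0,4)N 2/3 ✓
(0,5)N 2/2 ✓
(1,0)S 0/2 ✗
(1,1)N 2/3 ✓
(1,3)S 1/3 ✗
(1,4)N 2/3 ✓
(1,5)N 3/3 ✓
(2,1)N 3/3 ✓
(2,2)N 3/3 ✓
(2,3)N 2/3 ✓
(2,5)N 1/1 ✓
(3,0)N 2/2 ✓
(3,1)N 3/4 ✓
(3,2)N 4/4 ✓
(3,3)N 4/4 ✓
(3,4)N 1/1 ✓
(4,0)N 1/3 ✗
(4,1)S 1/4 ✗
(4,2)N 3/4 ✓
(4,3)N 3/3 ✓
(4,5)S 1/1 ✓
(5,0)S 2/3 ✓
(5,1)S 2/4 ✗
(5,2)N 3/4 ✓
(5,3)N 3/4 ✓
(5,4)S 1/3 ✗
(5,5)S 2/2 ✓
(6,0)S 1/2 ✗
(6,1)N 1/3 ✗
(6,2)N 3/3 ✓
(6,3)N 3/3 ✓
(6,4)N 1/2 ✗
Unsatisfied: (0,0), (0,3), (1,0), (1,3), (4,0), (4,1), (5,1), (5,4), (6,0), (6,1), (6,4) — 11 in total.

11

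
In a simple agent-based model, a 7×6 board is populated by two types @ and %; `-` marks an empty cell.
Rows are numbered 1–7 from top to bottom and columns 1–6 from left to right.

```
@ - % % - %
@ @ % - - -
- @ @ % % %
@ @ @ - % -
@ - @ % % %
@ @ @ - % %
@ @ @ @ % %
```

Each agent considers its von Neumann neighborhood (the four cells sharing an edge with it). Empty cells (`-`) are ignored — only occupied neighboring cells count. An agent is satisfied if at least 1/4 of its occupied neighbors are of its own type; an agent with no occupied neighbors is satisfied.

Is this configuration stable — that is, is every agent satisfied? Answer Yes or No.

(1,1)@ 1/1 satisfied
(1,3)% 2/2 satisfied
(1,4)% 1/1 satisfied
(1,6)% 0/0 satisfied
(2,1)@ 2/2 satisfied
(2,2)@ 2/3 satisfied
(2,3)% 1/3 satisfied
(3,2)@ 3/3 satisfied
(3,3)@ 2/4 satisfied
(3,4)% 1/2 satisfied
(3,5)% 3/3 satisfied
(3,6)% 1/1 satisfied
(4,1)@ 2/2 satisfied
(4,2)@ 3/3 satisfied
(4,3)@ 3/3 satisfied
(4,5)% 2/2 satisfied
(5,1)@ 2/2 satisfied
(5,3)@ 2/3 satisfied
(5,4)% 1/2 satisfied
(5,5)% 4/4 satisfied
(5,6)% 2/2 satisfied
(6,1)@ 3/3 satisfied
(6,2)@ 3/3 satisfied
(6,3)@ 3/3 satisfied
(6,5)% 3/3 satisfied
(6,6)% 3/3 satisfied
(7,1)@ 2/2 satisfied
(7,2)@ 3/3 satisfied
(7,3)@ 3/3 satisfied
(7,4)@ 1/2 satisfied
(7,5)% 2/3 satisfied
(7,6)% 2/2 satisfied
All meet the threshold, so the configuration is stable.

Yes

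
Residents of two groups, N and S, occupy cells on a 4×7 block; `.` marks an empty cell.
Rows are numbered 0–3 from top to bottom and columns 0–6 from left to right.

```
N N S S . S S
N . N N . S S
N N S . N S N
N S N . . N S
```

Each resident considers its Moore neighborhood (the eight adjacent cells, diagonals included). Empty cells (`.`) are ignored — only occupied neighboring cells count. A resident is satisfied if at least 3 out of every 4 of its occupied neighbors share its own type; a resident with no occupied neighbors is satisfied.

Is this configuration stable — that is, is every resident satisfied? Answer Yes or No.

No

Row 0: (0,0)N 2/2 ✓ · (0,1)N 3/4 ✓ · (0,2)S 1/4 ✗ · (0,3)S 1/3 ✗ · (0,5)S 3/3 ✓ · (0,6)S 3/3 ✓
Row 1: (1,0)N 4/4 ✓ · (1,2)N 3/6 ✗ · (1,3)N 2/5 ✗ · (1,5)S 4/6 ✗ · (1,6)S 4/5 ✓
Row 2: (2,0)N 3/4 ✓ · (2,1)N 5/7 ✗ · (2,2)S 1/5 ✗ · (2,4)N 2/4 ✗ · (2,5)S 3/6 ✗ · (2,6)N 1/5 ✗
Row 3: (3,0)N 2/3 ✗ · (3,1)S 1/5 ✗ · (3,2)N 1/3 ✗ · (3,5)N 2/4 ✗ · (3,6)S 1/3 ✗
For instance (0,2) has only 1/4 same-type neighbors, below 3/4.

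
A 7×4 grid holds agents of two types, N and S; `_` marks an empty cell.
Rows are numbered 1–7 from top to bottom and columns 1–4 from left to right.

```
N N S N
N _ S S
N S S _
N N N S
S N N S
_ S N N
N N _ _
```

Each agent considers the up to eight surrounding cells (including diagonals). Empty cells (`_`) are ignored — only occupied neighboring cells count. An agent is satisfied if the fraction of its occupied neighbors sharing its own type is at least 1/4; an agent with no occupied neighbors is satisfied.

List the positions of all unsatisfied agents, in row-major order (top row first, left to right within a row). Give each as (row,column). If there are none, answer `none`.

Row 1: (1,1)N 2/2 ok · (1,2)N 2/4 ok · (1,3)S 2/4 ok · (1,4)N 0/3 unhappy
Row 2: (2,1)N 3/4 ok · (2,3)S 4/6 ok · (2,4)S 3/4 ok
Row 3: (3,1)N 3/4 ok · (3,2)S 2/7 ok · (3,3)S 4/6 ok
Row 4: (4,1)N 3/5 ok · (4,2)N 5/8 ok · (4,3)N 3/7 ok · (4,4)S 2/4 ok
Row 5: (5,1)S 1/4 ok · (5,2)N 5/7 ok · (5,3)N 5/8 ok · (5,4)S 1/5 unhappy
Row 6: (6,2)S 1/6 unhappy · (6,3)N 4/6 ok · (6,4)N 2/3 ok
Row 7: (7,1)N 1/2 ok · (7,2)N 2/3 ok

(1,4), (5,4), (6,2)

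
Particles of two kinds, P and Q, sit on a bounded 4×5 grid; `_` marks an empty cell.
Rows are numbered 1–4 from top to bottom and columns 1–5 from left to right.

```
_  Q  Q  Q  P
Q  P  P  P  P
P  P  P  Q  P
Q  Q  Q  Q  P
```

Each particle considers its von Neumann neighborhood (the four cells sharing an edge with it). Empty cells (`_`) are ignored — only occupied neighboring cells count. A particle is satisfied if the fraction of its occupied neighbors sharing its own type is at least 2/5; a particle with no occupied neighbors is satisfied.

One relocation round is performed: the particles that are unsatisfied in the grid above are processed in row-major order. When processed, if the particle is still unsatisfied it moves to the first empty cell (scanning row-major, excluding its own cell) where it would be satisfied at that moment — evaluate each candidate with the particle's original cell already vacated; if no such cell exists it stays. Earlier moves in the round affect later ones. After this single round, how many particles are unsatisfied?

1

Initially unsatisfied (in order): (1,4), (2,1), (3,1), (3,4).
  (1,4) → (1,1).
  (2,1): no empty cell satisfies it; stays.
  (3,1) → (1,4).
  (3,4) → (3,1).
Resulting grid:
Q Q Q P P
Q P P P P
Q P P _ P
Q Q Q Q P
Unsatisfied now: (1,3).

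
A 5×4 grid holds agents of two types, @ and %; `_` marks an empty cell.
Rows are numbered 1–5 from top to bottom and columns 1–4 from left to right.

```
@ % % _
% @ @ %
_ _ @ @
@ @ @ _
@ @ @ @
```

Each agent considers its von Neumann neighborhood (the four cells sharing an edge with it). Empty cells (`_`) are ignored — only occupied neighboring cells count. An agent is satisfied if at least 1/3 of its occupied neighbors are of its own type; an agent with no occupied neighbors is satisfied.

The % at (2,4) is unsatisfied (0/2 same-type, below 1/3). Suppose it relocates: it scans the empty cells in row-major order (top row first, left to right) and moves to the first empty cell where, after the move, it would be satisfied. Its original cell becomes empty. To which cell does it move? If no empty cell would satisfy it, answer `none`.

Vacating (2,4). Empty cells in order:
  (1,4): 1/1 same-type → satisfied — stop here.

(1,4)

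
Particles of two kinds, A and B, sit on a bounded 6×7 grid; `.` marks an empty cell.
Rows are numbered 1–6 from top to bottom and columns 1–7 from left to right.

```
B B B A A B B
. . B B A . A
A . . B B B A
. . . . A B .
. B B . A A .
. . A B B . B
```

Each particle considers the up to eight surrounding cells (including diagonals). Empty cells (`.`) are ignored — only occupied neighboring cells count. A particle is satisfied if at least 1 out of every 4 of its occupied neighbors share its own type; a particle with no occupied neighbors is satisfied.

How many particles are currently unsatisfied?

(1,1)B 1/1 satisfied
(1,2)B 3/3 satisfied
(1,3)B 3/4 satisfied
(1,4)A 2/5 satisfied
(1,5)A 2/4 satisfied
(1,6)B 1/4 satisfied
(1,7)B 1/2 satisfied
(2,3)B 4/5 satisfied
(2,4)B 4/7 satisfied
(2,5)A 2/7 satisfied
(2,7)A 1/4 satisfied
(3,1)A 0/0 satisfied
(3,4)B 3/5 satisfied
(3,5)B 4/6 satisfied
(3,6)B 2/6 satisfied
(3,7)A 1/3 satisfied
(4,5)A 2/6 satisfied
(4,6)B 2/6 satisfied
(5,2)B 1/2 satisfied
(5,3)B 2/3 satisfied
(5,5)A 2/5 satisfied
(5,6)A 2/5 satisfied
(6,3)A 0/3 not
(6,4)B 2/4 satisfied
(6,5)B 1/3 satisfied
(6,7)B 0/1 not
Unsatisfied: (6,3), (6,7) — 2 in total.

2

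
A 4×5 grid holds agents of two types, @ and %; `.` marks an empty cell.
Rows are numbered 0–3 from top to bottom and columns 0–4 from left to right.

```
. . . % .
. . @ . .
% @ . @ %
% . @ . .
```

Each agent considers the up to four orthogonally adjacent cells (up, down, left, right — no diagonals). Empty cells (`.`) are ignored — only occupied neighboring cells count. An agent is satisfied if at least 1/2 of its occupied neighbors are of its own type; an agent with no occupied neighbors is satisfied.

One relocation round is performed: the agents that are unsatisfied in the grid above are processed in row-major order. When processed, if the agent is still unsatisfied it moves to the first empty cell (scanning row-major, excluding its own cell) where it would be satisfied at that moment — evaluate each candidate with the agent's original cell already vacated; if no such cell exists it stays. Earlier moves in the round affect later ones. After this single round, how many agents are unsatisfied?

Initially unsatisfied (in order): (2,1), (2,3), (2,4).
  (2,1) → (0,0).
  (2,3) → (0,1).
  (2,4): now satisfied by earlier moves; stays.
Resulting grid:
@ @ . % .
. . @ . .
% . . . %
% . @ . .
All satisfied now.

0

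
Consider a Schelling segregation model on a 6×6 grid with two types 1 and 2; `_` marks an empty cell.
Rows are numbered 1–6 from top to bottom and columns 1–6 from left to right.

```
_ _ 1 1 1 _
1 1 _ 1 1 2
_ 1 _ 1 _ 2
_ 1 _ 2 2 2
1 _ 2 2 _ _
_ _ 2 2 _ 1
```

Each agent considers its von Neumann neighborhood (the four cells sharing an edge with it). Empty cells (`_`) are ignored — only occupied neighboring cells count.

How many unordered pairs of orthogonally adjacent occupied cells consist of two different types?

2

Scan each occupied cell's neighbors to the right and below so each pair is counted once.
Row 1: 1(1,3)–1(1,4)= 1(1,4)–1(1,5)= 1(1,4)–1(2,4)= 1(1,5)–1(2,5)=  → 0/4 unlike.
Row 2: 1(2,1)–1(2,2)= 1(2,2)–1(3,2)= 1(2,4)–1(2,5)= 1(2,4)–1(3,4)= 1(2,5)–2(2,6)≠ 2(2,6)–2(3,6)=  → 1/6 unlike.
Row 3: 1(3,2)–1(4,2)= 1(3,4)–2(4,4)≠ 2(3,6)–2(4,6)=  → 1/3 unlike.
Row 4: 2(4,4)–2(4,5)= 2(4,4)–2(5,4)= 2(4,5)–2(4,6)=  → 0/3 unlike.
Row 5: 2(5,3)–2(5,4)= 2(5,3)–2(6,3)= 2(5,4)–2(6,4)=  → 0/3 unlike.
Row 6: 2(6,3)–2(6,4)=  → 0/1 unlike.
Total adjacent occupied pairs: 20; unlike-type pairs: 2.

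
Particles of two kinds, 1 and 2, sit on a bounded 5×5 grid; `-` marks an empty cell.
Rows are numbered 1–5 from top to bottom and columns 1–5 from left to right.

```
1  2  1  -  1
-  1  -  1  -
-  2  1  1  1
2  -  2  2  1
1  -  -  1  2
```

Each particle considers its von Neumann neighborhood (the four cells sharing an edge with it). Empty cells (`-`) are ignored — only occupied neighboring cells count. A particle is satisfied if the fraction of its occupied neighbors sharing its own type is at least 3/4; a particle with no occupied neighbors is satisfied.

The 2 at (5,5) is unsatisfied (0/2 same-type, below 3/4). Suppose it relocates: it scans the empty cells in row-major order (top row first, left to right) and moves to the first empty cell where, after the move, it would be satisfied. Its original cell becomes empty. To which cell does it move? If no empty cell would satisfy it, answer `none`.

Vacating (5,5). Empty cells in order:
  (1,4): 0/3 same-type → still unsatisfied.
  (2,1): 0/2 same-type → still unsatisfied.
  (2,3): 0/4 same-type → still unsatisfied.
  (2,5): 0/3 same-type → still unsatisfied.
  (3,1): 2/2 same-type → satisfied — stop here.

(3,1)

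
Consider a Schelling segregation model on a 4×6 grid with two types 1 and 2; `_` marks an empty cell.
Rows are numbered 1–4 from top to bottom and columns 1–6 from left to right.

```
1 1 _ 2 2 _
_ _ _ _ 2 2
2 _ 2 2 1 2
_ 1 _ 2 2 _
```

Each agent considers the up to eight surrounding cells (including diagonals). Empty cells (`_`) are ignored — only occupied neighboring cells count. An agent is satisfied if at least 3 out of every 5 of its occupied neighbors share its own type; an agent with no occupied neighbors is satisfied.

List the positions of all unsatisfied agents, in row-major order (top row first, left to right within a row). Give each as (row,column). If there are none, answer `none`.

(3,1), (3,5), (4,2)

(1,1)1 1/1 ✓
(1,2)1 1/1 ✓
(1,4)2 2/2 ✓
(1,5)2 3/3 ✓
(2,5)2 5/6 ✓
(2,6)2 3/4 ✓
(3,1)2 0/1 ✗
(3,3)2 2/3 ✓
(3,4)2 4/5 ✓
(3,5)1 0/6 ✗
(3,6)2 3/4 ✓
(4,2)1 0/2 ✗
(4,4)2 3/4 ✓
(4,5)2 3/4 ✓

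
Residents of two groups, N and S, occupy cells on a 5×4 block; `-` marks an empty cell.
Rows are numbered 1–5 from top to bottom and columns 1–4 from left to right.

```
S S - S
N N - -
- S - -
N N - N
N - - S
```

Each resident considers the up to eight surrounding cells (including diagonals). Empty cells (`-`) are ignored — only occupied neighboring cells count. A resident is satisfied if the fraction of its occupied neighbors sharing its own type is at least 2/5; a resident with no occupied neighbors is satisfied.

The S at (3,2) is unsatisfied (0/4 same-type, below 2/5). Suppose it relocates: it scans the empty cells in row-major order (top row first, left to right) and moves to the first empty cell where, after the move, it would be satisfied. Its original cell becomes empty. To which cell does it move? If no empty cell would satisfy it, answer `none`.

(1,3)

Vacating (3,2). Empty cells in order:
  (1,3): 2/3 same-type → satisfied — stop here.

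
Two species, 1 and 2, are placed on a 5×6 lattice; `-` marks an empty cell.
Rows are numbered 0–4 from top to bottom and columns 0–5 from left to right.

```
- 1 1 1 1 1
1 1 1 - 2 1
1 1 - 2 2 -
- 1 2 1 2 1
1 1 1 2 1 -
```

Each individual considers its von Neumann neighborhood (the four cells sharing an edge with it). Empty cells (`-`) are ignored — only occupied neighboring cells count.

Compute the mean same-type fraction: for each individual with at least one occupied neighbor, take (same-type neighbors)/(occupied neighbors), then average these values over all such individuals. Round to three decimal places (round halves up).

Row 0: (0,1)1 2/2 · (0,2)1 3/3 · (0,3)1 2/2 · (0,4)1 2/3 · (0,5)1 2/2
Row 1: (1,0)1 2/2 · (1,1)1 4/4 · (1,2)1 2/2 · (1,4)2 1/3 · (1,5)1 1/2
Row 2: (2,0)1 2/2 · (2,1)1 3/3 · (2,3)2 1/2 · (2,4)2 3/3
Row 3: (3,1)1 2/3 · (3,2)2 0/3 · (3,3)1 0/4 · (3,4)2 1/4 · (3,5)1 0/1
Row 4: (4,0)1 1/1 · (4,1)1 3/3 · (4,2)1 1/3 · (4,3)2 0/3 · (4,4)1 0/2
Sum over 24 individuals: 2/2 + 3/3 + 2/2 + 2/3 + 2/2 + 2/2 + 4/4 + 2/2 + 1/3 + 1/2 + 2/2 + 3/3 + 1/2 + 3/3 + 2/3 + 0/3 + 0/4 + 1/4 + 0/1 + 1/1 + 3/3 + 1/3 + 0/3 + 0/2 = 61/4; mean = 61/4 ÷ 24 = 61/96 = 0.635416… → 0.635.

0.635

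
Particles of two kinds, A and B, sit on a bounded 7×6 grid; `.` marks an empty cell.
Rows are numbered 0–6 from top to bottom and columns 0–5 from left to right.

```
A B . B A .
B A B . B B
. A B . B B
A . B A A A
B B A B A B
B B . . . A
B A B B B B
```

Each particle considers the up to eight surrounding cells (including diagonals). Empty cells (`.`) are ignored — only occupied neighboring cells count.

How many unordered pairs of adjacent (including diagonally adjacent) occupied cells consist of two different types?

Scan each occupied cell's neighbors to the right and below (and the two forward diagonals) so each pair is counted once.
From row 0: 6 unlike of 11 pairs (running 6/11).
From row 1: 5 unlike of 12 pairs (running 11/23).
From row 2: 8 unlike of 11 pairs (running 19/34).
From row 3: 8 unlike of 16 pairs (running 27/50).
From row 4: 6 unlike of 12 pairs (running 33/62).
From row 5: 4 unlike of 8 pairs (running 37/70).
From row 6: 2 unlike of 5 pairs (running 39/75).
Total adjacent occupied pairs: 75; unlike-type pairs: 39.

39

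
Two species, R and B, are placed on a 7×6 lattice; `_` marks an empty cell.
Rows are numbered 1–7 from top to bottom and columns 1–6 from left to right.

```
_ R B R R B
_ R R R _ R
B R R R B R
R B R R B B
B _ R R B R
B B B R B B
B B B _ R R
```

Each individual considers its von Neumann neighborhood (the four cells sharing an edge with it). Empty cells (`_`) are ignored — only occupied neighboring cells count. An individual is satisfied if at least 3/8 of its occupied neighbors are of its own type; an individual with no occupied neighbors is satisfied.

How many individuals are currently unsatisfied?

11

Row 1: (1,2)R 1/2 ✓ · (1,3)B 0/3 ✗ · (1,4)R 2/3 ✓ · (1,5)R 1/2 ✓ · (1,6)B 0/2 ✗
Row 2: (2,2)R 3/3 ✓ · (2,3)R 3/4 ✓ · (2,4)R 3/3 ✓ · (2,6)R 1/2 ✓
Row 3: (3,1)B 0/2 ✗ · (3,2)R 2/4 ✓ · (3,3)R 4/4 ✓ · (3,4)R 3/4 ✓ · (3,5)B 1/3 ✗ · (3,6)R 1/3 ✗
Row 4: (4,1)R 0/3 ✗ · (4,2)B 0/3 ✗ · (4,3)R 3/4 ✓ · (4,4)R 3/4 ✓ · (4,5)B 3/4 ✓ · (4,6)B 1/3 ✗
Row 5: (5,1)B 1/2 ✓ · (5,3)R 2/3 ✓ · (5,4)R 3/4 ✓ · (5,5)B 2/4 ✓ · (5,6)R 0/3 ✗
Row 6: (6,1)B 3/3 ✓ · (6,2)B 3/3 ✓ · (6,3)B 2/4 ✓ · (6,4)R 1/3 ✗ · (6,5)B 2/4 ✓ · (6,6)B 1/3 ✗
Row 7: (7,1)B 2/2 ✓ · (7,2)B 3/3 ✓ · (7,3)B 2/2 ✓ · (7,5)R 1/2 ✓ · (7,6)R 1/2 ✓
Unsatisfied: (1,3), (1,6), (3,1), (3,5), (3,6), (4,1), (4,2), (4,6), (5,6), (6,4), (6,6) — 11 in total.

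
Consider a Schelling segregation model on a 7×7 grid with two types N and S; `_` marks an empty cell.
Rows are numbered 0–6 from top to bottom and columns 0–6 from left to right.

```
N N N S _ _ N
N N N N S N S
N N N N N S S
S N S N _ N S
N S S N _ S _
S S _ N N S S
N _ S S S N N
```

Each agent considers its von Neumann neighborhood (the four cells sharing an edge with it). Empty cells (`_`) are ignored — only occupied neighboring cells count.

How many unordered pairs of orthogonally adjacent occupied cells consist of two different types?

29

Scan each occupied cell's neighbors to the right and below so each pair is counted once.
Row 0: N(0,0)–N(0,1)= N(0,0)–N(1,0)= N(0,1)–N(0,2)= N(0,1)–N(1,1)= N(0,2)–S(0,3)≠ N(0,2)–N(1,2)= S(0,3)–N(1,3)≠ N(0,6)–S(1,6)≠  → 3/8 unlike.
Row 1: N(1,0)–N(1,1)= N(1,0)–N(2,0)= N(1,1)–N(1,2)= N(1,1)–N(2,1)= N(1,2)–N(1,3)= N(1,2)–N(2,2)= N(1,3)–S(1,4)≠ N(1,3)–N(2,3)= S(1,4)–N(1,5)≠ S(1,4)–N(2,4)≠ N(1,5)–S(1,6)≠ N(1,5)–S(2,5)≠ S(1,6)–S(2,6)=  → 5/13 unlike.
Row 2: N(2,0)–N(2,1)= N(2,0)–S(3,0)≠ N(2,1)–N(2,2)= N(2,1)–N(3,1)= N(2,2)–N(2,3)= N(2,2)–S(3,2)≠ N(2,3)–N(2,4)= N(2,3)–N(3,3)= N(2,4)–S(2,5)≠ S(2,5)–S(2,6)= S(2,5)–N(3,5)≠ S(2,6)–S(3,6)=  → 4/12 unlike.
Row 3: S(3,0)–N(3,1)≠ S(3,0)–N(4,0)≠ N(3,1)–S(3,2)≠ N(3,1)–S(4,1)≠ S(3,2)–N(3,3)≠ S(3,2)–S(4,2)= N(3,3)–N(4,3)= N(3,5)–S(3,6)≠ N(3,5)–S(4,5)≠  → 7/9 unlike.
Row 4: N(4,0)–S(4,1)≠ N(4,0)–S(5,0)≠ S(4,1)–S(4,2)= S(4,1)–S(5,1)= S(4,2)–N(4,3)≠ N(4,3)–N(5,3)= S(4,5)–S(5,5)=  → 3/7 unlike.
Row 5: S(5,0)–S(5,1)= S(5,0)–N(6,0)≠ N(5,3)–N(5,4)= N(5,3)–S(6,3)≠ N(5,4)–S(5,5)≠ N(5,4)–S(6,4)≠ S(5,5)–S(5,6)= S(5,5)–N(6,5)≠ S(5,6)–N(6,6)≠  → 6/9 unlike.
Row 6: S(6,2)–S(6,3)= S(6,3)–S(6,4)= S(6,4)–N(6,5)≠ N(6,5)–N(6,6)=  → 1/4 unlike.
Total adjacent occupied pairs: 62; unlike-type pairs: 29.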